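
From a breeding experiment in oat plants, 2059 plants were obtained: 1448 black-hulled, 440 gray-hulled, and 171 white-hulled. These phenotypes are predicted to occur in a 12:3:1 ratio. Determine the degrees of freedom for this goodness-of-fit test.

A goodness-of-fit test with 3 phenotype classes has df = 3 − 1 = 2.

2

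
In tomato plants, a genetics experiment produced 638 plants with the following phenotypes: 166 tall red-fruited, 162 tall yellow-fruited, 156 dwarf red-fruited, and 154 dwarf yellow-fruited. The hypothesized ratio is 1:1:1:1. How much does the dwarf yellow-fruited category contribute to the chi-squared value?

0.190

Total ratio parts = 4. Expected numbers out of 638:
  tall red-fruited: 638 × 1/4 = 159.5
  tall yellow-fruited: 638 × 1/4 = 159.5
  dwarf red-fruited: 638 × 1/4 = 159.5
  dwarf yellow-fruited: 638 × 1/4 = 159.5
Contribution of dwarf yellow-fruited: (154 − 159.5)² / 159.5 = 0.1897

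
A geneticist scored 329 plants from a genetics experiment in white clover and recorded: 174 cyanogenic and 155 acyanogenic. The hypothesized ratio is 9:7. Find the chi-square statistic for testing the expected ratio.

Total ratio parts = 16. Expected numbers out of 329:
  cyanogenic: 329 × 9/16 = 185.0625
  acyanogenic: 329 × 7/16 = 143.9375
χ² = Σ (O − E)² / E
  cyanogenic: (174 − 185.0625)² / 185.0625 = 0.6613
  acyanogenic: (155 − 143.9375)² / 143.9375 = 0.8502
χ² = 0.6613 + 0.8502 = 1.5115 ≈ 1.512

1.512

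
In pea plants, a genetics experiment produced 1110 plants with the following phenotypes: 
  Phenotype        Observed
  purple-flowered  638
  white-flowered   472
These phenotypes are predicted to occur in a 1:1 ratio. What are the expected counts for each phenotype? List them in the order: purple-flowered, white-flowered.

555, 555

The 1:1 ratio has 2 parts, so with N = 1110 the expected counts are:
  purple-flowered: 1110 × 1/2 = 555
  white-flowered: 1110 × 1/2 = 555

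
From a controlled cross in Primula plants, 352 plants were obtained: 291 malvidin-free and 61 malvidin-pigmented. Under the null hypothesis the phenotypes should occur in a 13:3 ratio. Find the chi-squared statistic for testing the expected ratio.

Expected counts for N = 352 under a 13:3 ratio (total parts = 16):
  malvidin-free: 352 × 13/16 = 286
  malvidin-pigmented: 352 × 3/16 = 66
χ² = Σ (O − E)² / E
  malvidin-free: (291 − 286)² / 286 = 0.0874
  malvidin-pigmented: (61 − 66)² / 66 = 0.3788
χ² = 0.0874 + 0.3788 = 0.4662 ≈ 0.466

0.466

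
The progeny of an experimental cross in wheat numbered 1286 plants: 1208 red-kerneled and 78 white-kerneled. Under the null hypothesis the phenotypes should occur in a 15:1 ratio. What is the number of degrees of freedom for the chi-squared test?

1

A goodness-of-fit test with 2 phenotype classes has df = 2 − 1 = 1.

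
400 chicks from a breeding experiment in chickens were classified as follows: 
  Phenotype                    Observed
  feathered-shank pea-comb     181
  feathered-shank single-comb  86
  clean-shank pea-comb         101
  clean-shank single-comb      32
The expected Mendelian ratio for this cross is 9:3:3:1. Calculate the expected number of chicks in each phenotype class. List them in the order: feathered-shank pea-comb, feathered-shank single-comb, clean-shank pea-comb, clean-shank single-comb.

225, 75, 75, 25

Total ratio parts = 16. Expected numbers out of 400:
  feathered-shank pea-comb: 400 × 9/16 = 225
  feathered-shank single-comb: 400 × 3/16 = 75
  clean-shank pea-comb: 400 × 3/16 = 75
  clean-shank single-comb: 400 × 1/16 = 25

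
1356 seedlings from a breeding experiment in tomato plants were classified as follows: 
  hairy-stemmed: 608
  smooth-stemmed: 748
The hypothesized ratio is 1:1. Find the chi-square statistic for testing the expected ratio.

14.454

The 1:1 ratio has 2 parts, so with N = 1356 the expected counts are:
  hairy-stemmed: 1356 × 1/2 = 678
  smooth-stemmed: 1356 × 1/2 = 678
χ² = Σ (O − E)² / E
  hairy-stemmed: (608 − 678)² / 678 = 7.2271
  smooth-stemmed: (748 − 678)² / 678 = 7.2271
χ² = 7.2271 + 7.2271 = 14.4542 ≈ 14.454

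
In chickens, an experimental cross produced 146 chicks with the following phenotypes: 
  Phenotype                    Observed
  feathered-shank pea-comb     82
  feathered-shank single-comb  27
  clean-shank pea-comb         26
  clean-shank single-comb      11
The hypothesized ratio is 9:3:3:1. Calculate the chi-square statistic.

0.460

The 9:3:3:1 ratio has 16 parts, so with N = 146 the expected counts are:
  feathered-shank pea-comb: 146 × 9/16 = 82.125
  feathered-shank single-comb: 146 × 3/16 = 27.375
  clean-shank pea-comb: 146 × 3/16 = 27.375
  clean-shank single-comb: 146 × 1/16 = 9.125
χ² = Σ (O − E)² / E
  feathered-shank pea-comb: (82 − 82.125)² / 82.125 = 0.0002
  feathered-shank single-comb: (27 − 27.375)² / 27.375 = 0.0051
  clean-shank pea-comb: (26 − 27.375)² / 27.375 = 0.0691
  clean-shank single-comb: (11 − 9.125)² / 9.125 = 0.3853
χ² = 0.0002 + 0.0051 + 0.0691 + 0.3853 = 0.4597 ≈ 0.460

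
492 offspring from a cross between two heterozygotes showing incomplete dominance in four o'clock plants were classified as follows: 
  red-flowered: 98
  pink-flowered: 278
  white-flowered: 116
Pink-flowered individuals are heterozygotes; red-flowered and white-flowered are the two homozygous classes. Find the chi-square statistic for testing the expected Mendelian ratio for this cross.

9.642

With incomplete dominance, a heterozygote × heterozygote cross gives a 1:2:1 phenotypic ratio.
Total ratio parts = 4. Expected numbers out of 492:
  red-flowered: 492 × 1/4 = 123
  pink-flowered: 492 × 2/4 = 246
  white-flowered: 492 × 1/4 = 123
χ² = Σ (O − E)² / E
  red-flowered: (98 − 123)² / 123 = 5.0813
  pink-flowered: (278 − 246)² / 246 = 4.1626
  white-flowered: (116 − 123)² / 123 = 0.3984
χ² = 5.0813 + 4.1626 + 0.3984 = 9.6423 ≈ 9.642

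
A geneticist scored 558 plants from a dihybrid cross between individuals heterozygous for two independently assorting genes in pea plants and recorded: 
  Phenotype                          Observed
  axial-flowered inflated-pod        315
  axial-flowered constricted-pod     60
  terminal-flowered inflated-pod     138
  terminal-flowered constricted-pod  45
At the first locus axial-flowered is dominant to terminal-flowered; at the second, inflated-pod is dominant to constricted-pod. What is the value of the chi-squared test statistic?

32.624

A dihybrid F₂ with independent assortment and complete dominance at both loci gives a 9:3:3:1 phenotypic ratio.
Expected counts for N = 558 under a 9:3:3:1 ratio (total parts = 16):
  axial-flowered inflated-pod: 558 × 9/16 = 313.875
  axial-flowered constricted-pod: 558 × 3/16 = 104.625
  terminal-flowered inflated-pod: 558 × 3/16 = 104.625
  terminal-flowered constricted-pod: 558 × 1/16 = 34.875
χ² = Σ (O − E)² / E
  axial-flowered inflated-pod: (315 − 313.875)² / 313.875 = 0.0040
  axial-flowered constricted-pod: (60 − 104.625)² / 104.625 = 19.0336
  terminal-flowered inflated-pod: (138 − 104.625)² / 104.625 = 10.6465
  terminal-flowered constricted-pod: (45 − 34.875)² / 34.875 = 2.9395
χ² = 0.0040 + 19.0336 + 10.6465 + 2.9395 = 32.6236 ≈ 32.624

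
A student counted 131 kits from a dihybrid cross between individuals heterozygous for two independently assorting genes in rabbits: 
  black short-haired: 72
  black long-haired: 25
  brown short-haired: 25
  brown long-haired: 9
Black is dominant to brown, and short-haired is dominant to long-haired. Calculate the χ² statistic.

0.135

A dihybrid F₂ with independent assortment and complete dominance at both loci gives a 9:3:3:1 phenotypic ratio.
Under the 9:3:3:1 hypothesis (Σ ratio = 16, N = 131):
  black short-haired: 131 × 9/16 = 73.6875
  black long-haired: 131 × 3/16 = 24.5625
  brown short-haired: 131 × 3/16 = 24.5625
  brown long-haired: 131 × 1/16 = 8.1875
χ² = Σ (O − E)² / E
  black short-haired: (72 − 73.6875)² / 73.6875 = 0.0386
  black long-haired: (25 − 24.5625)² / 24.5625 = 0.0078
  brown short-haired: (25 − 24.5625)² / 24.5625 = 0.0078
  brown long-haired: (9 − 8.1875)² / 8.1875 = 0.0806
χ² = 0.0386 + 0.0078 + 0.0078 + 0.0806 = 0.1348 ≈ 0.135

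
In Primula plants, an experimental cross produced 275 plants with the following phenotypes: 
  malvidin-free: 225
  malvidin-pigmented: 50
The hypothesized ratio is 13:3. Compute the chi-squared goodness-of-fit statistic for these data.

0.058

Expected counts for N = 275 under a 13:3 ratio (total parts = 16):
  malvidin-free: 275 × 13/16 = 223.4375
  malvidin-pigmented: 275 × 3/16 = 51.5625
χ² = Σ (O − E)² / E
  malvidin-free: (225 − 223.4375)² / 223.4375 = 0.0109
  malvidin-pigmented: (50 − 51.5625)² / 51.5625 = 0.0473
χ² = 0.0109 + 0.0473 = 0.0582 ≈ 0.058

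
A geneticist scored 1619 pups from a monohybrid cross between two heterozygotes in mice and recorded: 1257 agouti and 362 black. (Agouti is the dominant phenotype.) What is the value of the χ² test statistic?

6.020

For a monohybrid cross between heterozygotes with complete dominance, the expected phenotypic ratio is 3:1.
Expected counts for N = 1619 under a 3:1 ratio (total parts = 4):
  agouti: 1619 × 3/4 = 1214.25
  black: 1619 × 1/4 = 404.75
χ² = Σ (O − E)² / E
  agouti: (1257 − 1214.25)² / 1214.25 = 1.5051
  black: (362 − 404.75)² / 404.75 = 4.5153
χ² = 1.5051 + 4.5153 = 6.0204 ≈ 6.020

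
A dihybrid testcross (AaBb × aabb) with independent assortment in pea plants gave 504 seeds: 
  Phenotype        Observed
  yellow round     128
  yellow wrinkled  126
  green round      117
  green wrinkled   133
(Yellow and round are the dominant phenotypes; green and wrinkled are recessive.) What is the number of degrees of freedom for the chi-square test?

3

A dihybrid testcross with independent assortment gives a 1:1:1:1 ratio.
A goodness-of-fit test with 4 phenotype classes has df = 4 − 1 = 3.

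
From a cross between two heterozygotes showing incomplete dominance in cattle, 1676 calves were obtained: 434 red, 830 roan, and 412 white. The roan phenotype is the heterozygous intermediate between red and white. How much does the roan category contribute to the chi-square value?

With incomplete dominance, a heterozygote × heterozygote cross gives a 1:2:1 phenotypic ratio.
Expected counts for N = 1676 under a 1:2:1 ratio (total parts = 4):
  red: 1676 × 1/4 = 419
  roan: 1676 × 2/4 = 838
  white: 1676 × 1/4 = 419
Contribution of roan: (830 − 838)² / 838 = 0.0764

0.076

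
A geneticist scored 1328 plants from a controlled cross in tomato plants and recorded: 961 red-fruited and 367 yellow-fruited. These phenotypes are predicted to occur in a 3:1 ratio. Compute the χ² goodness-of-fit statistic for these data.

Under the 3:1 hypothesis (Σ ratio = 4, N = 1328):
  red-fruited: 1328 × 3/4 = 996
  yellow-fruited: 1328 × 1/4 = 332
χ² = Σ (O − E)² / E
  red-fruited: (961 − 996)² / 996 = 1.2299
  yellow-fruited: (367 − 332)² / 332 = 3.6898
χ² = 1.2299 + 3.6898 = 4.9197 ≈ 4.920

4.920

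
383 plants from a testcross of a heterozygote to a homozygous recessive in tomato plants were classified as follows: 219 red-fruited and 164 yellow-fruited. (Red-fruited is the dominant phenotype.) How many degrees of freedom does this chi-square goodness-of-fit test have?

A testcross of a heterozygote (Aa × aa) gives a 1:1 phenotypic ratio.
A goodness-of-fit test with 2 phenotype classes has df = 2 − 1 = 1.

1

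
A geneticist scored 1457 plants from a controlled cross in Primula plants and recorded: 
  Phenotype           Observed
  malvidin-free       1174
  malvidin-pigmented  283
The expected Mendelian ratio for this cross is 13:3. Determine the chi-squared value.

The 13:3 ratio has 16 parts, so with N = 1457 the expected counts are:
  malvidin-free: 1457 × 13/16 = 1183.8125
  malvidin-pigmented: 1457 × 3/16 = 273.1875
χ² = Σ (O − E)² / E
  malvidin-free: (1174 − 1183.8125)² / 1183.8125 = 0.0813
  malvidin-pigmented: (283 − 273.1875)² / 273.1875 = 0.3525
χ² = 0.0813 + 0.3525 = 0.4338 ≈ 0.434

0.434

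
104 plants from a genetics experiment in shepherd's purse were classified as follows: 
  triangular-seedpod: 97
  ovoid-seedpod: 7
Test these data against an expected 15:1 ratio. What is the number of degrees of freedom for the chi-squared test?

A goodness-of-fit test with 2 phenotype classes has df = 2 − 1 = 1.

1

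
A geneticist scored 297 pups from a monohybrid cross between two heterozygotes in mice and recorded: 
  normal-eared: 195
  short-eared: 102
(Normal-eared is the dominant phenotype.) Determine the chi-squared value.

13.828

For a monohybrid cross between heterozygotes with complete dominance, the expected phenotypic ratio is 3:1.
Total ratio parts = 4. Expected numbers out of 297:
  normal-eared: 297 × 3/4 = 222.75
  short-eared: 297 × 1/4 = 74.25
χ² = Σ (O − E)² / E
  normal-eared: (195 − 222.75)² / 222.75 = 3.4571
  short-eared: (102 − 74.25)² / 74.25 = 10.3712
χ² = 3.4571 + 10.3712 = 13.8283 ≈ 13.828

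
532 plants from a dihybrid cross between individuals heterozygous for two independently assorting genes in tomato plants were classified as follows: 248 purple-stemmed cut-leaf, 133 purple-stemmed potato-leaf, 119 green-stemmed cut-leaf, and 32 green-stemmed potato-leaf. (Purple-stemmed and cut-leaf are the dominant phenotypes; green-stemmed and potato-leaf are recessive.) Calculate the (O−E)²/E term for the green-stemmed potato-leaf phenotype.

0.047

A dihybrid F₂ with independent assortment and complete dominance at both loci gives a 9:3:3:1 phenotypic ratio.
The 9:3:3:1 ratio has 16 parts, so with N = 532 the expected counts are:
  purple-stemmed cut-leaf: 532 × 9/16 = 299.25
  purple-stemmed potato-leaf: 532 × 3/16 = 99.75
  green-stemmed cut-leaf: 532 × 3/16 = 99.75
  green-stemmed potato-leaf: 532 × 1/16 = 33.25
Contribution of green-stemmed potato-leaf: (32 − 33.25)² / 33.25 = 0.0470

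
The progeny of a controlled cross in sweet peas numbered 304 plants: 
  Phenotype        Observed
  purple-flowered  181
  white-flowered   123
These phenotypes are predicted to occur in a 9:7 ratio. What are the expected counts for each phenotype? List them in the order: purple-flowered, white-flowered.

171, 133

Expected counts for N = 304 under a 9:7 ratio (total parts = 16):
  purple-flowered: 304 × 9/16 = 171
  white-flowered: 304 × 7/16 = 133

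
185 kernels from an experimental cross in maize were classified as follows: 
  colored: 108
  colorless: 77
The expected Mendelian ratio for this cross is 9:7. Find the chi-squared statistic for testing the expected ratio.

Expected counts for N = 185 under a 9:7 ratio (total parts = 16):
  colored: 185 × 9/16 = 104.0625
  colorless: 185 × 7/16 = 80.9375
χ² = Σ (O − E)² / E
  colored: (108 − 104.0625)² / 104.0625 = 0.1490
  colorless: (77 − 80.9375)² / 80.9375 = 0.1916
χ² = 0.1490 + 0.1916 = 0.3406 ≈ 0.341

0.341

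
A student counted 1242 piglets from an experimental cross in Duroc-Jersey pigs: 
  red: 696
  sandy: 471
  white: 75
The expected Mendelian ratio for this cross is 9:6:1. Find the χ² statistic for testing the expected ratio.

0.158

Total ratio parts = 16. Expected numbers out of 1242:
  red: 1242 × 9/16 = 698.625
  sandy: 1242 × 6/16 = 465.75
  white: 1242 × 1/16 = 77.625
χ² = Σ (O − E)² / E
  red: (696 − 698.625)² / 698.625 = 0.0099
  sandy: (471 − 465.75)² / 465.75 = 0.0592
  white: (75 − 77.625)² / 77.625 = 0.0888
χ² = 0.0099 + 0.0592 + 0.0888 = 0.1579 ≈ 0.158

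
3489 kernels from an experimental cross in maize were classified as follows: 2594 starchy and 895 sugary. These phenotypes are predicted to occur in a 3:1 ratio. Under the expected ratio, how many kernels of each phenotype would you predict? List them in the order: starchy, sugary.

Expected counts for N = 3489 under a 3:1 ratio (total parts = 4):
  starchy: 3489 × 3/4 = 2616.75
  sugary: 3489 × 1/4 = 872.25

2616.75, 872.25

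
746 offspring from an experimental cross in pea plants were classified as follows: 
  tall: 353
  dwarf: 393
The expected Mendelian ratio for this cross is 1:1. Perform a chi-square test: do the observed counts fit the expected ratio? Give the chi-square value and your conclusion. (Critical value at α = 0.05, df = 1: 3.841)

Under the 1:1 hypothesis (Σ ratio = 2, N = 746):
  tall: 746 × 1/2 = 373
  dwarf: 746 × 1/2 = 373
χ² = Σ (O − E)² / E
  tall: (353 − 373)² / 373 = 1.0724
  dwarf: (393 − 373)² / 373 = 1.0724
χ² = 1.0724 + 1.0724 = 2.1448 ≈ 2.145
Degrees of freedom = 2 − 1 = 1; critical value at α = 0.05 is 3.841.
Since 2.145 < 3.841, we fail to reject the null hypothesis — the data are consistent with the 1:1 ratio.

2.145; consistent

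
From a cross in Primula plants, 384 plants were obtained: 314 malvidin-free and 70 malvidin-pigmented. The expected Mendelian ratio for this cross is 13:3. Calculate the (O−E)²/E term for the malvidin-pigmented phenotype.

Expected counts for N = 384 under a 13:3 ratio (total parts = 16):
  malvidin-free: 384 × 13/16 = 312
  malvidin-pigmented: 384 × 3/16 = 72
Contribution of malvidin-pigmented: (70 − 72)² / 72 = 0.0556

0.056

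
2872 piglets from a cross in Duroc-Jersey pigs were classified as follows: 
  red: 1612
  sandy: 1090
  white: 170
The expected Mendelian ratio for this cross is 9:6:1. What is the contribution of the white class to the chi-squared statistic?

Expected counts for N = 2872 under a 9:6:1 ratio (total parts = 16):
  red: 2872 × 9/16 = 1615.5
  sandy: 2872 × 6/16 = 1077
  white: 2872 × 1/16 = 179.5
Contribution of white: (170 − 179.5)² / 179.5 = 0.5028

0.503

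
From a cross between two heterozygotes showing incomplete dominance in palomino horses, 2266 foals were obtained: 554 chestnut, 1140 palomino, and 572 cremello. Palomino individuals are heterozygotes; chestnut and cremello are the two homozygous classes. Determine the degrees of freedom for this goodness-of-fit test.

With incomplete dominance, a heterozygote × heterozygote cross gives a 1:2:1 phenotypic ratio.
A goodness-of-fit test with 3 phenotype classes has df = 3 − 1 = 2.

2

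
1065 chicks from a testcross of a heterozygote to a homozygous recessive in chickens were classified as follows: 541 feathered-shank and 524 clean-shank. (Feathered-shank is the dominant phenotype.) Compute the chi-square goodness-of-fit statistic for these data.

0.271

A testcross of a heterozygote (Aa × aa) gives a 1:1 phenotypic ratio.
Total ratio parts = 2. Expected numbers out of 1065:
  feathered-shank: 1065 × 1/2 = 532.5
  clean-shank: 1065 × 1/2 = 532.5
χ² = Σ (O − E)² / E
  feathered-shank: (541 − 532.5)² / 532.5 = 0.1357
  clean-shank: (524 − 532.5)² / 532.5 = 0.1357
χ² = 0.1357 + 0.1357 = 0.2714 ≈ 0.271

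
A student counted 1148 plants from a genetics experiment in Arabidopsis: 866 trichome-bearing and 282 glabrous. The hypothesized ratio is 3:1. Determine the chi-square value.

0.116

Under the 3:1 hypothesis (Σ ratio = 4, N = 1148):
  trichome-bearing: 1148 × 3/4 = 861
  glabrous: 1148 × 1/4 = 287
χ² = Σ (O − E)² / E
  trichome-bearing: (866 − 861)² / 861 = 0.0290
  glabrous: (282 − 287)² / 287 = 0.0871
χ² = 0.0290 + 0.0871 = 0.1161 ≈ 0.116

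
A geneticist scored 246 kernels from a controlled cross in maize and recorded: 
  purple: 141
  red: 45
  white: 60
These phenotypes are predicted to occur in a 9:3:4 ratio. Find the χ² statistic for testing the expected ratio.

0.114

Under the 9:3:4 hypothesis (Σ ratio = 16, N = 246):
  purple: 246 × 9/16 = 138.375
  red: 246 × 3/16 = 46.125
  white: 246 × 4/16 = 61.5
χ² = Σ (O − E)² / E
  purple: (141 − 138.375)² / 138.375 = 0.0498
  red: (45 − 46.125)² / 46.125 = 0.0274
  white: (60 − 61.5)² / 61.5 = 0.0366
χ² = 0.0498 + 0.0274 + 0.0366 = 0.1138 ≈ 0.114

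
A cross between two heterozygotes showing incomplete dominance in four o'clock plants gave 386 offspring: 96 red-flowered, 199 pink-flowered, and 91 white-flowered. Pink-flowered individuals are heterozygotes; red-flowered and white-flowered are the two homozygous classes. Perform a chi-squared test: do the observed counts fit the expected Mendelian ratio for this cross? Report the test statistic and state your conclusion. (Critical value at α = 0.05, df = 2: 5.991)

With incomplete dominance, a heterozygote × heterozygote cross gives a 1:2:1 phenotypic ratio.
Total ratio parts = 4. Expected numbers out of 386:
  red-flowered: 386 × 1/4 = 96.5
  pink-flowered: 386 × 2/4 = 193
  white-flowered: 386 × 1/4 = 96.5
χ² = Σ (O − E)² / E
  red-flowered: (96 − 96.5)² / 96.5 = 0.0026
  pink-flowered: (199 − 193)² / 193 = 0.1865
  white-flowered: (91 − 96.5)² / 96.5 = 0.3135
χ² = 0.0026 + 0.1865 + 0.3135 = 0.5026 ≈ 0.503
Degrees of freedom = 3 − 1 = 2; critical value at α = 0.05 is 5.991.
Since 0.503 < 5.991, we fail to reject the null hypothesis — the data are consistent with the 1:2:1 ratio.

0.503; consistent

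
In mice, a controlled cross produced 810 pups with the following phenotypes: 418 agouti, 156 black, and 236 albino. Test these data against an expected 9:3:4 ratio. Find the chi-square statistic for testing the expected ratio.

Total ratio parts = 16. Expected numbers out of 810:
  agouti: 810 × 9/16 = 455.625
  black: 810 × 3/16 = 151.875
  albino: 810 × 4/16 = 202.5
χ² = Σ (O − E)² / E
  agouti: (418 − 455.625)² / 455.625 = 3.1070
  black: (156 − 151.875)² / 151.875 = 0.1120
  albino: (236 − 202.5)² / 202.5 = 5.5420
χ² = 3.1070 + 0.1120 + 5.5420 = 8.761

8.761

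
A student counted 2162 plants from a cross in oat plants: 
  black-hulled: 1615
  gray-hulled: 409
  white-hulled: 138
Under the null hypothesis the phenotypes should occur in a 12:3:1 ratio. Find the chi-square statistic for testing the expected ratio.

Total ratio parts = 16. Expected numbers out of 2162:
  black-hulled: 2162 × 12/16 = 1621.5
  gray-hulled: 2162 × 3/16 = 405.375
  white-hulled: 2162 × 1/16 = 135.125
χ² = Σ (O − E)² / E
  black-hulled: (1615 − 1621.5)² / 1621.5 = 0.0261
  gray-hulled: (409 − 405.375)² / 405.375 = 0.0324
  white-hulled: (138 − 135.125)² / 135.125 = 0.0612
χ² = 0.0261 + 0.0324 + 0.0612 = 0.1197 ≈ 0.120

0.120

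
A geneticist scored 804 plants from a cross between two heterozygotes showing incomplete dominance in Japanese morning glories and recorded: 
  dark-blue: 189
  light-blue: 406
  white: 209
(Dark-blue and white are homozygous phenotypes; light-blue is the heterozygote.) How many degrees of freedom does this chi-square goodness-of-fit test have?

With incomplete dominance, a heterozygote × heterozygote cross gives a 1:2:1 phenotypic ratio.
A goodness-of-fit test with 3 phenotype classes has df = 3 − 1 = 2.

2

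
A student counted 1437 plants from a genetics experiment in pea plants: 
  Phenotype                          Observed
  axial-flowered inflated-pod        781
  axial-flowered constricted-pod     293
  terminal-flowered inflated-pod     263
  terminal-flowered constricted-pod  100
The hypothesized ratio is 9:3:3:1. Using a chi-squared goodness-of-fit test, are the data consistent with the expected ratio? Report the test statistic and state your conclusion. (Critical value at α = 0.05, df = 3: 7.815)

The 9:3:3:1 ratio has 16 parts, so with N = 1437 the expected counts are:
  axial-flowered inflated-pod: 1437 × 9/16 = 808.3125
  axial-flowered constricted-pod: 1437 × 3/16 = 269.4375
  terminal-flowered inflated-pod: 1437 × 3/16 = 269.4375
  terminal-flowered constricted-pod: 1437 × 1/16 = 89.8125
χ² = Σ (O − E)² / E
  axial-flowered inflated-pod: (781 − 808.3125)² / 808.3125 = 0.9229
  axial-flowered constricted-pod: (293 − 269.4375)² / 269.4375 = 2.0606
  terminal-flowered inflated-pod: (263 − 269.4375)² / 269.4375 = 0.1538
  terminal-flowered constricted-pod: (100 − 89.8125)² / 89.8125 = 1.1556
χ² = 0.9229 + 2.0606 + 0.1538 + 1.1556 = 4.2929 ≈ 4.293
Degrees of freedom = 4 − 1 = 3; critical value at α = 0.05 is 7.815.
Since 4.293 < 7.815, we fail to reject the null hypothesis — the data are consistent with the 9:3:3:1 ratio.

4.293; consistent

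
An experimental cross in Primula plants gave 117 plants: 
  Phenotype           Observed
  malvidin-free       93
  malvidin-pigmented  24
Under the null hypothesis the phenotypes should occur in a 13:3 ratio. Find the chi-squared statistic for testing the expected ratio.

0.239

Total ratio parts = 16. Expected numbers out of 117:
  malvidin-free: 117 × 13/16 = 95.0625
  malvidin-pigmented: 117 × 3/16 = 21.9375
χ² = Σ (O − E)² / E
  malvidin-free: (93 − 95.0625)² / 95.0625 = 0.0447
  malvidin-pigmented: (24 − 21.9375)² / 21.9375 = 0.1939
χ² = 0.0447 + 0.1939 = 0.2386 ≈ 0.239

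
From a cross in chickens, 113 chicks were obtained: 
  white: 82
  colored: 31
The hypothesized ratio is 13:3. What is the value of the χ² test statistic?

Total ratio parts = 16. Expected numbers out of 113:
  white: 113 × 13/16 = 91.8125
  colored: 113 × 3/16 = 21.1875
χ² = Σ (O − E)² / E
  white: (82 − 91.8125)² / 91.8125 = 1.0487
  colored: (31 − 21.1875)² / 21.1875 = 4.5444
χ² = 1.0487 + 4.5444 = 5.5931 ≈ 5.593

5.593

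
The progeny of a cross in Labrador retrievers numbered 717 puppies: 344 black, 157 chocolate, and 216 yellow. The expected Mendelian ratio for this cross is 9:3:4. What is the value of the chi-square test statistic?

Expected counts for N = 717 under a 9:3:4 ratio (total parts = 16):
  black: 717 × 9/16 = 403.3125
  chocolate: 717 × 3/16 = 134.4375
  yellow: 717 × 4/16 = 179.25
χ² = Σ (O − E)² / E
  black: (344 − 403.3125)² / 403.3125 = 8.7227
  chocolate: (157 − 134.4375)² / 134.4375 = 3.7866
  yellow: (216 − 179.25)² / 179.25 = 7.5345
χ² = 8.7227 + 3.7866 + 7.5345 = 20.0438 ≈ 20.044

20.044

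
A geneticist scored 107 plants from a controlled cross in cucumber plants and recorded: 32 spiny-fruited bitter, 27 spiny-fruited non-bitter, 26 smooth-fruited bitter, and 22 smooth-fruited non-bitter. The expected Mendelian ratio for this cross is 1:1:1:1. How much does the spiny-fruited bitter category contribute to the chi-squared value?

Total ratio parts = 4. Expected numbers out of 107:
  spiny-fruited bitter: 107 × 1/4 = 26.75
  spiny-fruited non-bitter: 107 × 1/4 = 26.75
  smooth-fruited bitter: 107 × 1/4 = 26.75
  smooth-fruited non-bitter: 107 × 1/4 = 26.75
Contribution of spiny-fruited bitter: (32 − 26.75)² / 26.75 = 1.0304

1.030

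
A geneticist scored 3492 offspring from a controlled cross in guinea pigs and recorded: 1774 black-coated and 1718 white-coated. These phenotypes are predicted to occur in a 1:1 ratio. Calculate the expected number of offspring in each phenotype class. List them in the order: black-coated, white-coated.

1746, 1746

The 1:1 ratio has 2 parts, so with N = 3492 the expected counts are:
  black-coated: 3492 × 1/2 = 1746
  white-coated: 3492 × 1/2 = 1746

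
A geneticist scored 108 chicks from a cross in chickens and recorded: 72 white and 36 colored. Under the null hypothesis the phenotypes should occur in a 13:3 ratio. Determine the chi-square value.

15.077

Expected counts for N = 108 under a 13:3 ratio (total parts = 16):
  white: 108 × 13/16 = 87.75
  colored: 108 × 3/16 = 20.25
χ² = Σ (O − E)² / E
  white: (72 − 87.75)² / 87.75 = 2.8269
  colored: (36 − 20.25)² / 20.25 = 12.2500
χ² = 2.8269 + 12.2500 = 15.0769 ≈ 15.077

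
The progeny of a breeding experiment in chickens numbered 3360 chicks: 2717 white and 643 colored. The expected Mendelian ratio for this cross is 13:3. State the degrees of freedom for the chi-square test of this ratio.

1

A goodness-of-fit test with 2 phenotype classes has df = 2 − 1 = 1.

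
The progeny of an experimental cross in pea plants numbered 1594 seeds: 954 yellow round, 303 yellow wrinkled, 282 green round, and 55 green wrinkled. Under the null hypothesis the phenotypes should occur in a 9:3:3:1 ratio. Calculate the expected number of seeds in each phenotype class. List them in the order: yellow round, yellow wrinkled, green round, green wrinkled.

896.625, 298.875, 298.875, 99.625

Total ratio parts = 16. Expected numbers out of 1594:
  yellow round: 1594 × 9/16 = 896.625
  yellow wrinkled: 1594 × 3/16 = 298.875
  green round: 1594 × 3/16 = 298.875
  green wrinkled: 1594 × 1/16 = 99.625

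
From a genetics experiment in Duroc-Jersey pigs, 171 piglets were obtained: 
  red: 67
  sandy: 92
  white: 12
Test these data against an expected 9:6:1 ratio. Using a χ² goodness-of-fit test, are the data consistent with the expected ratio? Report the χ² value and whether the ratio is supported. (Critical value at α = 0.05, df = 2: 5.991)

21.135; not consistent

Total ratio parts = 16. Expected numbers out of 171:
  red: 171 × 9/16 = 96.1875
  sandy: 171 × 6/16 = 64.125
  white: 171 × 1/16 = 10.6875
χ² = Σ (O − E)² / E
  red: (67 − 96.1875)² / 96.1875 = 8.8568
  sandy: (92 − 64.125)² / 64.125 = 12.1172
  white: (12 − 10.6875)² / 10.6875 = 0.1612
χ² = 8.8568 + 12.1172 + 0.1612 = 21.1352 ≈ 21.135
Degrees of freedom = 3 − 1 = 2; critical value at α = 0.05 is 5.991.
Since 21.135 > 5.991, we reject the null hypothesis — the data do not fit the 9:6:1 ratio.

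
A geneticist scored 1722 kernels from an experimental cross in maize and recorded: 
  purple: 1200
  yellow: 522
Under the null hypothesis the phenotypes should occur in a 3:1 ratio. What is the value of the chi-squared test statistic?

Expected counts for N = 1722 under a 3:1 ratio (total parts = 4):
  purple: 1722 × 3/4 = 1291.5
  yellow: 1722 × 1/4 = 430.5
χ² = Σ (O − E)² / E
  purple: (1200 − 1291.5)² / 1291.5 = 6.4826
  yellow: (522 − 430.5)² / 430.5 = 19.4477
χ² = 6.4826 + 19.4477 = 25.9303 ≈ 25.930

25.930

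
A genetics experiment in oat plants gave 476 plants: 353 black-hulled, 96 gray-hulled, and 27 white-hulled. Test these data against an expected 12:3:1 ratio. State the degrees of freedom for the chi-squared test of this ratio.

2

A goodness-of-fit test with 3 phenotype classes has df = 3 − 1 = 2.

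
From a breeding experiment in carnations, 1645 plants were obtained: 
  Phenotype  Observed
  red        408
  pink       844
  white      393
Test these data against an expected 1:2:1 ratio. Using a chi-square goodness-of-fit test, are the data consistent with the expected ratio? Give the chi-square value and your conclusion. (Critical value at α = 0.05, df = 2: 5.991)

Expected counts for N = 1645 under a 1:2:1 ratio (total parts = 4):
  red: 1645 × 1/4 = 411.25
  pink: 1645 × 2/4 = 822.5
  white: 1645 × 1/4 = 411.25
χ² = Σ (O − E)² / E
  red: (408 − 411.25)² / 411.25 = 0.0257
  pink: (844 − 822.5)² / 822.5 = 0.5620
  white: (393 − 411.25)² / 411.25 = 0.8099
χ² = 0.0257 + 0.5620 + 0.8099 = 1.3976 ≈ 1.398
Degrees of freedom = 3 − 1 = 2; critical value at α = 0.05 is 5.991.
Since 1.398 < 5.991, we fail to reject the null hypothesis — the data are consistent with the 1:2:1 ratio.

1.398; consistent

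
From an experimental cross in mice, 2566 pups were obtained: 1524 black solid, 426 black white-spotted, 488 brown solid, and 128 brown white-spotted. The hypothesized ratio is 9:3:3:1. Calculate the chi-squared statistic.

The 9:3:3:1 ratio has 16 parts, so with N = 2566 the expected counts are:
  black solid: 2566 × 9/16 = 1443.375
  black white-spotted: 2566 × 3/16 = 481.125
  brown solid: 2566 × 3/16 = 481.125
  brown white-spotted: 2566 × 1/16 = 160.375
χ² = Σ (O − E)² / E
  black solid: (1524 − 1443.375)² / 1443.375 = 4.5036
  black white-spotted: (426 − 481.125)² / 481.125 = 6.3160
  brown solid: (488 − 481.125)² / 481.125 = 0.0982
  brown white-spotted: (128 − 160.375)² / 160.375 = 6.5356
χ² = 4.5036 + 6.3160 + 0.0982 + 6.5356 = 17.4534 ≈ 17.453

17.453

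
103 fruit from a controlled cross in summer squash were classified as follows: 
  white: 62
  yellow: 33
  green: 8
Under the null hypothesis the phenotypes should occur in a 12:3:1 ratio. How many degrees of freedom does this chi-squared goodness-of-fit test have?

A goodness-of-fit test with 3 phenotype classes has df = 3 − 1 = 2.

2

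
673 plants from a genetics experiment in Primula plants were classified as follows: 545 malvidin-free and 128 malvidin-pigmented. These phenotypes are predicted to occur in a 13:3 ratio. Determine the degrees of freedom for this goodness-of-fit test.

1

A goodness-of-fit test with 2 phenotype classes has df = 2 − 1 = 1.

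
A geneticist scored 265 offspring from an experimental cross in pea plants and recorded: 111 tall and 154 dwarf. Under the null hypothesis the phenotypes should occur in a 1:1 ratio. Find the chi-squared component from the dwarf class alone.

Total ratio parts = 2. Expected numbers out of 265:
  tall: 265 × 1/2 = 132.5
  dwarf: 265 × 1/2 = 132.5
Contribution of dwarf: (154 − 132.5)² / 132.5 = 3.4887

3.489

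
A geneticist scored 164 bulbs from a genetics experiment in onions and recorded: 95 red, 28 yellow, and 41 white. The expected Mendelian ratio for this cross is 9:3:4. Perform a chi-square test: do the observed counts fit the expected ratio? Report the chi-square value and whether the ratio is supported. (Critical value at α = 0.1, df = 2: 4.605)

Under the 9:3:4 hypothesis (Σ ratio = 16, N = 164):
  red: 164 × 9/16 = 92.25
  yellow: 164 × 3/16 = 30.75
  white: 164 × 4/16 = 41
χ² = Σ (O − E)² / E
  red: (95 − 92.25)² / 92.25 = 0.0820
  yellow: (28 − 30.75)² / 30.75 = 0.2459
  white: (41 − 41)² / 41 = 0.0000
χ² = 0.0820 + 0.2459 + 0.0000 = 0.3279 ≈ 0.328
Degrees of freedom = 3 − 1 = 2; critical value at α = 0.1 is 4.605.
Since 0.328 < 4.605, we fail to reject the null hypothesis — the data are consistent with the 9:3:4 ratio.

0.328; consistent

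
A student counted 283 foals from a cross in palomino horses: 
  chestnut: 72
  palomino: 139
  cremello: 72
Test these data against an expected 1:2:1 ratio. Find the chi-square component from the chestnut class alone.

0.022

Expected counts for N = 283 under a 1:2:1 ratio (total parts = 4):
  chestnut: 283 × 1/4 = 70.75
  palomino: 283 × 2/4 = 141.5
  cremello: 283 × 1/4 = 70.75
Contribution of chestnut: (72 − 70.75)² / 70.75 = 0.0221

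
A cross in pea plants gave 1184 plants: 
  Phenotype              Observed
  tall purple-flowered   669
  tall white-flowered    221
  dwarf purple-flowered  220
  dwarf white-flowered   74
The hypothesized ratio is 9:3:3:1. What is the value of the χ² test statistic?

0.036

The 9:3:3:1 ratio has 16 parts, so with N = 1184 the expected counts are:
  tall purple-flowered: 1184 × 9/16 = 666
  tall white-flowered: 1184 × 3/16 = 222
  dwarf purple-flowered: 1184 × 3/16 = 222
  dwarf white-flowered: 1184 × 1/16 = 74
χ² = Σ (O − E)² / E
  tall purple-flowered: (669 − 666)² / 666 = 0.0135
  tall white-flowered: (221 − 222)² / 222 = 0.0045
  dwarf purple-flowered: (220 − 222)² / 222 = 0.0180
  dwarf white-flowered: (74 − 74)² / 74 = 0.0000
χ² = 0.0135 + 0.0045 + 0.0180 + 0.0000 = 0.036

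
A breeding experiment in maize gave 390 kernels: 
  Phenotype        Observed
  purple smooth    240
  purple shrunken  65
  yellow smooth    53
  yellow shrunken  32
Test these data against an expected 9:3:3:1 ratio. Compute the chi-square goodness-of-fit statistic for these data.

The 9:3:3:1 ratio has 16 parts, so with N = 390 the expected counts are:
  purple smooth: 390 × 9/16 = 219.375
  purple shrunken: 390 × 3/16 = 73.125
  yellow smooth: 390 × 3/16 = 73.125
  yellow shrunken: 390 × 1/16 = 24.375
χ² = Σ (O − E)² / E
  purple smooth: (240 − 219.375)² / 219.375 = 1.9391
  purple shrunken: (65 − 73.125)² / 73.125 = 0.9028
  yellow smooth: (53 − 73.125)² / 73.125 = 5.5387
  yellow shrunken: (32 − 24.375)² / 24.375 = 2.3853
χ² = 1.9391 + 0.9028 + 5.5387 + 2.3853 = 10.7659 ≈ 10.766

10.766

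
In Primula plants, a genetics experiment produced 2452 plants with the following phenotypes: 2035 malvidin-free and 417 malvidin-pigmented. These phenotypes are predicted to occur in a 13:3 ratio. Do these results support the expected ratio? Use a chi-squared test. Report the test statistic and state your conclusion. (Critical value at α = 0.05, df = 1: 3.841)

Under the 13:3 hypothesis (Σ ratio = 16, N = 2452):
  malvidin-free: 2452 × 13/16 = 1992.25
  malvidin-pigmented: 2452 × 3/16 = 459.75
χ² = Σ (O − E)² / E
  malvidin-free: (2035 − 1992.25)² / 1992.25 = 0.9173
  malvidin-pigmented: (417 − 459.75)² / 459.75 = 3.9751
χ² = 0.9173 + 3.9751 = 4.8924 ≈ 4.892
Degrees of freedom = 2 − 1 = 1; critical value at α = 0.05 is 3.841.
Since 4.892 > 3.841, we reject the null hypothesis — the data do not fit the 13:3 ratio.

4.892; not consistent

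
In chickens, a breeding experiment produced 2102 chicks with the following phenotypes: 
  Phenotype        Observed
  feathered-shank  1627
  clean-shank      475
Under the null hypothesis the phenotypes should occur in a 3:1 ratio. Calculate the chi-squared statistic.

Expected counts for N = 2102 under a 3:1 ratio (total parts = 4):
  feathered-shank: 2102 × 3/4 = 1576.5
  clean-shank: 2102 × 1/4 = 525.5
χ² = Σ (O − E)² / E
  feathered-shank: (1627 − 1576.5)² / 1576.5 = 1.6177
  clean-shank: (475 − 525.5)² / 525.5 = 4.8530
χ² = 1.6177 + 4.8530 = 6.4707 ≈ 6.471

6.471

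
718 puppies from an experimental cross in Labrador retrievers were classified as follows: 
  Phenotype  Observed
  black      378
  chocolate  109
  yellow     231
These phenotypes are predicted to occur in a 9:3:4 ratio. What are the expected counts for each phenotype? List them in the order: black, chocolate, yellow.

403.875, 134.625, 179.5

Total ratio parts = 16. Expected numbers out of 718:
  black: 718 × 9/16 = 403.875
  chocolate: 718 × 3/16 = 134.625
  yellow: 718 × 4/16 = 179.5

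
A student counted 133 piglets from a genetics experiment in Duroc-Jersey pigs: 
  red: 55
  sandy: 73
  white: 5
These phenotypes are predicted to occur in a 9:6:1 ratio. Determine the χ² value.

17.289

The 9:6:1 ratio has 16 parts, so with N = 133 the expected counts are:
  red: 133 × 9/16 = 74.8125
  sandy: 133 × 6/16 = 49.875
  white: 133 × 1/16 = 8.3125
χ² = Σ (O − E)² / E
  red: (55 − 74.8125)² / 74.8125 = 5.2469
  sandy: (73 − 49.875)² / 49.875 = 10.7221
  white: (5 − 8.3125)² / 8.3125 = 1.3200
χ² = 5.2469 + 10.7221 + 1.3200 = 17.289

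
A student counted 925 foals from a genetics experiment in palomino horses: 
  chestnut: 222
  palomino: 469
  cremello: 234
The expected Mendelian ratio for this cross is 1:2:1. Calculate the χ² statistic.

0.494

Under the 1:2:1 hypothesis (Σ ratio = 4, N = 925):
  chestnut: 925 × 1/4 = 231.25
  palomino: 925 × 2/4 = 462.5
  cremello: 925 × 1/4 = 231.25
χ² = Σ (O − E)² / E
  chestnut: (222 − 231.25)² / 231.25 = 0.3700
  palomino: (469 − 462.5)² / 462.5 = 0.0914
  cremello: (234 − 231.25)² / 231.25 = 0.0327
χ² = 0.3700 + 0.0914 + 0.0327 = 0.4941 ≈ 0.494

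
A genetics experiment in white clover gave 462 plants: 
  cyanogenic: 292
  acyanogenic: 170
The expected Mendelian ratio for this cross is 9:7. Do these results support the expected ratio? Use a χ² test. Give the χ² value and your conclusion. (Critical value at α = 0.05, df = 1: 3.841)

9.077; not consistent

Expected counts for N = 462 under a 9:7 ratio (total parts = 16):
  cyanogenic: 462 × 9/16 = 259.875
  acyanogenic: 462 × 7/16 = 202.125
χ² = Σ (O − E)² / E
  cyanogenic: (292 − 259.875)² / 259.875 = 3.9712
  acyanogenic: (170 − 202.125)² / 202.125 = 5.1058
χ² = 3.9712 + 5.1058 = 9.077
Degrees of freedom = 2 − 1 = 1; critical value at α = 0.05 is 3.841.
Since 9.077 > 3.841, we reject the null hypothesis — the data do not fit the 9:7 ratio.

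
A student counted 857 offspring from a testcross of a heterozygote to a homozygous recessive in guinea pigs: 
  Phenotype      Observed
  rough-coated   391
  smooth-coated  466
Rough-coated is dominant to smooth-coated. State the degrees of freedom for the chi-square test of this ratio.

A testcross of a heterozygote (Aa × aa) gives a 1:1 phenotypic ratio.
A goodness-of-fit test with 2 phenotype classes has df = 2 − 1 = 1.

1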